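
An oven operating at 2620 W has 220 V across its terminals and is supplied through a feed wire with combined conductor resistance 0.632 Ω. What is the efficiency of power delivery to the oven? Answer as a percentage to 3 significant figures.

I = P / V = 2620 / 220 = 11.91 A through the feed wire.
P_line = I² R_line = (11.91)² × 0.632 = 89.63 W
P_source = P_load + P_line = 2620 + 89.63 = 2710 W
η = P_load / P_source = 2620 / 2710 = 0.9669

96.7 %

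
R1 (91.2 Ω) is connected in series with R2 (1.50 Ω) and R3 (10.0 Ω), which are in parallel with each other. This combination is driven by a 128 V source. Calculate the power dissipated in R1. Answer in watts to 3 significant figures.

175 W

Collapse R2‖R3 to a single equivalent, reducing the network to two series elements.
R_p = (1.50×10.0)/(1.50+10.0) = 1.304 Ω
R_total = 91.2 + 1.304 = 92.50 Ω
I = V / R_total = 128 / 92.50 = 1.384 A
The full supply current passes through R1: P = I²R.
P_R1 = (1.384)² × 91.2 = 174.6 W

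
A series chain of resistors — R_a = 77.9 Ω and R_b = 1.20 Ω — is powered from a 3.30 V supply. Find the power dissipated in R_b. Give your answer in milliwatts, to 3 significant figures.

Series elements share the same current, so find I first, then use P = I²R.
R_total = 77.9 + 1.20 = 79.10 Ω
I = V / R_total = 3.30 / 79.10 = 0.04172 A
P_R_b = I² × R_b = (0.04172)² × 1.20 = 0.002089 W

2.09 mW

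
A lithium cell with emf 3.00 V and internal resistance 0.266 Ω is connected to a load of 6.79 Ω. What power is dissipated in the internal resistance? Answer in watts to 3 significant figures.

0.0481 W

The internal resistance carries the same current as the load; P_int = I²r.
I = ε / (r + R) = 3.00 / (0.266 + 6.79) = 0.4252 A
P_int = I² r = (0.4252)² × 0.266 = 0.04808 W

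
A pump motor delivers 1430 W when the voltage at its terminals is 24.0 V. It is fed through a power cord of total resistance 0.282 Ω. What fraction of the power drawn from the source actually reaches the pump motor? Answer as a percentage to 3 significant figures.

I = P / V = 1430 / 24.0 = 59.58 A through the power cord.
P_line = I² R_line = (59.58)² × 0.282 = 1001 W
P_source = P_load + P_line = 1430 + 1001 = 2431 W
η = P_load / P_source = 1430 / 2431 = 0.5882

58.8 %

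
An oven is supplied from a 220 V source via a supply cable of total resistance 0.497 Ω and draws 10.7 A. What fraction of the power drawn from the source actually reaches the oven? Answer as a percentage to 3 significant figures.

97.6 %

The supply cable carries the full 10.7 A.
P_line = I² R_line = (10.70)² × 0.497 = 56.90 W
P_source = V I = 220 × 10.70 = 2354 W; P_load = 2297 W
η = P_load / P_source = 2297 / 2354 = 0.9758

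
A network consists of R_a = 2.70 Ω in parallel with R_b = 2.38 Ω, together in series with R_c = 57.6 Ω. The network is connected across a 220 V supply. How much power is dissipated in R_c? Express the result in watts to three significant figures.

805 W

First find R_p for the parallel pair, then treat R_p + R_c as a series loop.
R_p = (2.70×2.38)/(2.70+2.38) = 1.265 Ω
R_total = R_p + 57.6 = 1.265 + 57.6 = 58.86 Ω
I = V / R_total = 220 / 58.86 = 3.737 A
R_c is the series element, so its power is I²R.
P_R_c = (3.737)² × 57.6 = 804.6 W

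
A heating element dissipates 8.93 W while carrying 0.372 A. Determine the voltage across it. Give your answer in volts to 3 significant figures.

24.0 V

The two known quantities fix the third via V = P / I.
V = 8.93 / 0.3720 = 24.01 V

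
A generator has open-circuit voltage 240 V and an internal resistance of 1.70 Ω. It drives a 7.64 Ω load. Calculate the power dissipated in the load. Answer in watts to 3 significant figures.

5040 W

The internal resistance and the load are in series, so the same I flows through both; get I from ε/(r+R), then I²R for the load.
I = ε / (r + R) = 240 / (1.70 + 7.64) = 25.70 A
P_load = I² R = (25.70)² × 7.64 = 5045 W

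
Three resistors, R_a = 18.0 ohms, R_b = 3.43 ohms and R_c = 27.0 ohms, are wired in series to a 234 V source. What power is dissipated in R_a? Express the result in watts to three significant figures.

420 W

Series elements share the same current, so find I first, then use P = I²R.
R_total = 18.0 + 3.43 + 27.0 = 48.43 Ω
I = V / R_total = 234 / 48.43 = 4.832 A
P_R_a = I² × R_a = (4.832)² × 18.0 = 420.2 W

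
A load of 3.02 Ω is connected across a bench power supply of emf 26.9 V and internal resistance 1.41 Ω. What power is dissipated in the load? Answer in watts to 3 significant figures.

111 W

With r and R in series, I = ε/(r+R); the load dissipates I²R.
I = ε / (r + R) = 26.9 / (1.41 + 3.02) = 6.072 A
P_load = I² R = (6.072)² × 3.02 = 111.4 W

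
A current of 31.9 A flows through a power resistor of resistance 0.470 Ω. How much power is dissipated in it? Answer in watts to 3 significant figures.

478 W

Knowing I and R, the power is just I²R — no need to find V first.
P = (31.90 A)² × 0.470 Ω = 478.3 W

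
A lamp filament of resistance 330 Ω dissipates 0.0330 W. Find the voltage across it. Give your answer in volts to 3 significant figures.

Inverting the appropriate power form: V = √(P R).
V = √(0.0330 × 330) = 3.300 V

3.30 V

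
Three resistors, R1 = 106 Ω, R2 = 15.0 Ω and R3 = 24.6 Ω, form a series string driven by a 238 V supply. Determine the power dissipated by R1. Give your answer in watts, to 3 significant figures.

283 W

Since the resistors are in series they all carry the loop current I = V/R_total; the power in any one is I²R.
R_total = 106 + 15.0 + 24.6 = 145.6 Ω
I = V / R_total = 238 / 145.6 = 1.635 A
P_R1 = I² × R1 = (1.635)² × 106 = 283.2 W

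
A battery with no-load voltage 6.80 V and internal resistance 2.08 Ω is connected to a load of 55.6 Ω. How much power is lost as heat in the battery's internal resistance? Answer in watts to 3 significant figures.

The source's internal resistance is just another series element carrying I; its dissipation is I²r.
I = ε / (r + R) = 6.80 / (2.08 + 55.6) = 0.1179 A
P_int = I² r = (0.1179)² × 2.08 = 0.02891 W

0.0289 W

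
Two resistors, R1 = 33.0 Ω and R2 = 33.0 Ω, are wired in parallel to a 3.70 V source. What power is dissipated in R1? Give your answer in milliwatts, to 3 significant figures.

The supply voltage appears across each parallel branch — just use P = V²/R1.
P_R1 = V² / R1 = (3.70)² / 33.0 Ω = 0.4148 W

415 mW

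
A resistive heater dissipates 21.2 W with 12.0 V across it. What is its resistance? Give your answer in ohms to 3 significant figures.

The two known quantities fix the third via R = V² / P.
R = (12.0)² / 21.2 = 6.792 Ω

6.79 Ω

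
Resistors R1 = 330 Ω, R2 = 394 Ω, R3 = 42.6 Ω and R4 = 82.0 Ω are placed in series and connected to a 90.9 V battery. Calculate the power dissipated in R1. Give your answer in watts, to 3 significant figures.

Series elements share the same current, so find I first, then use P = I²R.
R_total = 330 + 394 + 42.6 + 82.0 = 848.6 Ω
I = V / R_total = 90.9 / 848.6 = 0.1071 A
P_R1 = I² × R1 = (0.1071)² × 330 = 3.786 W

3.79 W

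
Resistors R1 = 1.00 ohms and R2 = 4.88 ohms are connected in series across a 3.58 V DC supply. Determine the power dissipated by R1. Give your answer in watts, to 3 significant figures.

Every series element carries the same I. Get I from the total resistance, then P = I² × R1.
R_total = 1.00 + 4.88 = 5.880 Ω
I = V / R_total = 3.58 / 5.880 = 0.6088 A
P_R1 = I² × R1 = (0.6088)² × 1.00 = 0.3707 W

0.371 W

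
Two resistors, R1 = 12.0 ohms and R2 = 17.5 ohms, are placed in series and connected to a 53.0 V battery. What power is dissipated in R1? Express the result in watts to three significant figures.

Since the resistors are in series they all carry the loop current I = V/R_total; the power in any one is I²R.
R_total = 12.0 + 17.5 = 29.50 Ω
I = V / R_total = 53.0 / 29.50 = 1.797 A
P_R1 = I² × R1 = (1.797)² × 12.0 = 38.73 W

38.7 W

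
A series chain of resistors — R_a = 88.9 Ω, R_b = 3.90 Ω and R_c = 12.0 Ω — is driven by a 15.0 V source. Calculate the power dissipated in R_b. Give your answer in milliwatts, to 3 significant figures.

The current is common to all series resistors; compute it, then apply P = I²R for the target.
R_total = 88.9 + 3.90 + 12.0 = 104.8 Ω
I = V / R_total = 15.0 / 104.8 = 0.1431 A
P_R_b = I² × R_b = (0.1431)² × 3.90 = 0.07990 W

79.9 mW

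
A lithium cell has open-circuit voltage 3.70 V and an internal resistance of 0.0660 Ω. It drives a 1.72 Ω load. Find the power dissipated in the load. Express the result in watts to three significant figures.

7.38 W

The internal resistance and the load are in series, so the same I flows through both; get I from ε/(r+R), then I²R for the load.
I = ε / (r + R) = 3.70 / (0.0660 + 1.72) = 2.072 A
P_load = I² R = (2.072)² × 1.72 = 7.382 W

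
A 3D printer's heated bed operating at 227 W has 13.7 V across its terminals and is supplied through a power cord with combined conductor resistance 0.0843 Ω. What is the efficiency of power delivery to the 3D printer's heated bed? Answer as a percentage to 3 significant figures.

I = P / V = 227 / 13.7 = 16.57 A through the power cord.
P_line = I² R_line = (16.57)² × 0.0843 = 23.14 W
P_source = P_load + P_line = 227.0 + 23.14 = 250.1 W
η = P_load / P_source = 227.0 / 250.1 = 0.9075

90.7 %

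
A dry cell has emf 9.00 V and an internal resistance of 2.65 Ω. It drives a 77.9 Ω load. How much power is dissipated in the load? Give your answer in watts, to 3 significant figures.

0.973 W

The internal resistance and the load are in series, so the same I flows through both; get I from ε/(r+R), then I²R for the load.
I = ε / (r + R) = 9.00 / (2.65 + 77.9) = 0.1117 A
P_load = I² R = (0.1117)² × 77.9 = 0.9725 W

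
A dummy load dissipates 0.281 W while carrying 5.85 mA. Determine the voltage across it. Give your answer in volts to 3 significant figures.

48.0 V

From P = V I = I²R = V²/R, with the two given quantities we get V = P / I.
V = 0.281 / 0.005850 = 48.03 V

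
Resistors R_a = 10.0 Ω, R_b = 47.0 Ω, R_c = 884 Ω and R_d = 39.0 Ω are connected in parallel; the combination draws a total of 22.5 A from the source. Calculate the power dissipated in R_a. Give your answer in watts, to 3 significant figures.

2310 W

Parallel branches share V, not I — compute V via R_eq, then use V²/R for the target branch.
1/R_eq = 1/10.0 + 1/47.0 + 1/884 + 1/39.0 ⇒ R_eq = 6.755 Ω
V = I_total × R_eq = 22.50 × 6.755 = 152.0 V
P_R_a = V² / R_a = (152.0)² / 10.0 = 2310 W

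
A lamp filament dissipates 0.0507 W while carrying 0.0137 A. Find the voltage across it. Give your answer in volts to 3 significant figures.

Inverting the appropriate power form: V = P / I.
V = 0.0507 / 0.01370 = 3.701 V

3.70 V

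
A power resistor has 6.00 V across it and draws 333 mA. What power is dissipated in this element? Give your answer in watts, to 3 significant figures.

Since both terminal voltage and current are stated, P = V I gives the power in one step.
P = 6.00 V × 0.3330 A = 1.998 W

2.00 W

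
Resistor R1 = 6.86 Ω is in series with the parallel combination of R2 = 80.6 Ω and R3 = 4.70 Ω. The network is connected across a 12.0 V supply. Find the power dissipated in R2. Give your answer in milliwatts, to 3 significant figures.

Replace R2 and R3 with their parallel equivalent so the circuit becomes R1 in series with R_p.
R_p = (80.6×4.70)/(80.6+4.70) = 4.441 Ω
R_total = 6.86 + 4.441 = 11.30 Ω
I = V / R_total = 12.0 / 11.30 = 1.062 A
Voltage across the parallel pair: V_p = I × R_p = 1.062 × 4.441 = 4.716 V
R2 sees V_p directly, so P = V_p² / R2.
P_R2 = (4.716)² / 80.6 = 0.2759 W

276 mW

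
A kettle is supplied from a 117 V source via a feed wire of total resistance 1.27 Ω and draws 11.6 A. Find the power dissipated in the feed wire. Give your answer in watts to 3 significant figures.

The feed wire and load are in series, so the same current flows in both; the loss is I²R_line.
The feed wire carries the full 11.6 A.
P_line = I² R_line = (11.60)² × 1.27 = 170.9 W

171 W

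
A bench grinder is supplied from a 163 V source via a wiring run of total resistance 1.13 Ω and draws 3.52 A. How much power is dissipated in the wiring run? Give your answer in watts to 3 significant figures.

Line loss is just I²R for the cable — we know both I and R_line directly.
The wiring run carries the full 3.52 A.
P_line = I² R_line = (3.520)² × 1.13 = 14.00 W

14.0 W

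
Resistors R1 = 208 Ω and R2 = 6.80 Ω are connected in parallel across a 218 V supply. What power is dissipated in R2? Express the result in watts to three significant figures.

6990 W

Every branch has 218 V across it, so for R2 the power is simply V²/R.
P_R2 = V² / R2 = (218)² / 6.80 Ω = 6989 W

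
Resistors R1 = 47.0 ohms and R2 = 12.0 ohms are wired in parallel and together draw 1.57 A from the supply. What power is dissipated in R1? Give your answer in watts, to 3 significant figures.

Only the total current is stated, so first find the parallel equivalent to get the voltage across the combination.
1/R_eq = 1/47.0 + 1/12.0 ⇒ R_eq = 9.559 Ω
V = I_total × R_eq = 1.570 × 9.559 = 15.01 V
P_R1 = V² / R1 = (15.01)² / 47.0 = 4.792 W

4.79 W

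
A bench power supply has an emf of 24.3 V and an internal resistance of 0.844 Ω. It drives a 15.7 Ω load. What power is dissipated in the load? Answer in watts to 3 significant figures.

With r and R in series, I = ε/(r+R); the load dissipates I²R.
I = ε / (r + R) = 24.3 / (0.844 + 15.7) = 1.469 A
P_load = I² R = (1.469)² × 15.7 = 33.87 W

33.9 W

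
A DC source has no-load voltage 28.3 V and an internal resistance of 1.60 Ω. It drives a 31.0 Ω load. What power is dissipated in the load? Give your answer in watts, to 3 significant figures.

Find the circuit current first, then P = I²R for the load (series elements share I).
I = ε / (r + R) = 28.3 / (1.60 + 31.0) = 0.8681 A
P_load = I² R = (0.8681)² × 31.0 = 23.36 W

23.4 W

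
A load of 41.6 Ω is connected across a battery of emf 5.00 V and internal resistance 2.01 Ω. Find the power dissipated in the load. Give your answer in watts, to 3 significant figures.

0.547 W

With r and R in series, I = ε/(r+R); the load dissipates I²R.
I = ε / (r + R) = 5.00 / (2.01 + 41.6) = 0.1147 A
P_load = I² R = (0.1147)² × 41.6 = 0.5468 W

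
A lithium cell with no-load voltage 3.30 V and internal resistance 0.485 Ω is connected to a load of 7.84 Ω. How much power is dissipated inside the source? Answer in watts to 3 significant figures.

The source's internal resistance is just another series element carrying I; its dissipation is I²r.
I = ε / (r + R) = 3.30 / (0.485 + 7.84) = 0.3964 A
P_int = I² r = (0.3964)² × 0.485 = 0.07621 W

0.0762 W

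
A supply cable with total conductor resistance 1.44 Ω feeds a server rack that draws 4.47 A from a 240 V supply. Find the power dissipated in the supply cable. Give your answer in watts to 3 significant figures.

Line loss is just I²R for the cable — we know both I and R_line directly.
The supply cable carries the full 4.47 A.
P_line = I² R_line = (4.470)² × 1.44 = 28.77 W

28.8 W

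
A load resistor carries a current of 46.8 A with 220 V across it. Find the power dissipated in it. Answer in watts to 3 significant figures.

10300 W

V and I are known directly — P = V I, no intermediate step needed.
P = 220 V × 46.80 A = 10300 W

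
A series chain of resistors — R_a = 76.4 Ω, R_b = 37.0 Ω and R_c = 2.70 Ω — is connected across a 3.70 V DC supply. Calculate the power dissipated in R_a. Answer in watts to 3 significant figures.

0.0776 W

In a series string the same current flows through every resistor — find that current, then P = I²R for the one we want.
R_total = 76.4 + 37.0 + 2.70 = 116.1 Ω
I = V / R_total = 3.70 / 116.1 = 0.03187 A
P_R_a = I² × R_a = (0.03187)² × 76.4 = 0.07759 W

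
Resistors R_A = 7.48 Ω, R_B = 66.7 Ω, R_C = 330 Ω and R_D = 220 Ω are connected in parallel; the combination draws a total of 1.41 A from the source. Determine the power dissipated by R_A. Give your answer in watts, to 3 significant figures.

The branches share the same voltage, but only the total current is given — find V from the equivalent resistance first.
1/R_eq = 1/7.48 + 1/66.7 + 1/330 + 1/220 ⇒ R_eq = 6.400 Ω
V = I_total × R_eq = 1.410 × 6.400 = 9.024 V
P_R_A = V² / R_A = (9.024)² / 7.48 = 10.89 W

10.9 W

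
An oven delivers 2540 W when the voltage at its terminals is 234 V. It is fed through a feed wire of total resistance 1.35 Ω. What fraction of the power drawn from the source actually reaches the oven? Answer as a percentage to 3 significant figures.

I = P / V = 2540 / 234 = 10.85 A through the feed wire.
P_line = I² R_line = (10.85)² × 1.35 = 159.1 W
P_source = P_load + P_line = 2540 + 159.1 = 2699 W
η = P_load / P_source = 2540 / 2699 = 0.9411

94.1 %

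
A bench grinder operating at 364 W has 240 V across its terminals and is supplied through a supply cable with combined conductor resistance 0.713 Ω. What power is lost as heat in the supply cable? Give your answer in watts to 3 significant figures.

1.64 W

Only the current and the line resistance are needed for the I²R loss.
I = P / V = 364 / 240 = 1.517 A through the supply cable.
P_line = I² R_line = (1.517)² × 0.713 = 1.640 W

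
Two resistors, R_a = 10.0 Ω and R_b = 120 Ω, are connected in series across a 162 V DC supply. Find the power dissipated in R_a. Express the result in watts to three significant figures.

15.5 W

In a series string the same current flows through every resistor — find that current, then P = I²R for the one we want.
R_total = 10.0 + 120 = 130.0 Ω
I = V / R_total = 162 / 130.0 = 1.246 A
P_R_a = I² × R_a = (1.246)² × 10.0 = 15.53 W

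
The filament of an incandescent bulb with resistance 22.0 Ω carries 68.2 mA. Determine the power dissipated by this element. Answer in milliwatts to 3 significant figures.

Current and resistance are given, so P = I²R is the direct form.
P = (0.06820 A)² × 22.0 Ω = 0.1023 W

102 mW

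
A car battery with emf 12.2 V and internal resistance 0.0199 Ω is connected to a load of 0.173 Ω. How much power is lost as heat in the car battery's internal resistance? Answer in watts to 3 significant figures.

Internal loss is I²r, with I set by the total series resistance r+R.
I = ε / (r + R) = 12.2 / (0.0199 + 0.173) = 63.25 A
P_int = I² r = (63.25)² × 0.0199 = 79.60 W

79.6 W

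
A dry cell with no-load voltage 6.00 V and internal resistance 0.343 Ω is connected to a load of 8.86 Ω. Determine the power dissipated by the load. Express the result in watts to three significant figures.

Load and internal resistance form a series loop — compute the loop current, then the load power via I²R.
I = ε / (r + R) = 6.00 / (0.343 + 8.86) = 0.6520 A
P_load = I² R = (0.6520)² × 8.86 = 3.766 W

3.77 W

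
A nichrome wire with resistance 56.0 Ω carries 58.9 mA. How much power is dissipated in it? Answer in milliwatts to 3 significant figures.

The current through and the resistance of the element are both given; use P = I²R.
P = (0.05890 A)² × 56.0 Ω = 0.1943 W

194 mW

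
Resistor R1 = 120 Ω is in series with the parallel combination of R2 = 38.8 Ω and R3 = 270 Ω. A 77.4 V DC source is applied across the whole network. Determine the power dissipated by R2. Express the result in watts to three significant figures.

7.50 W

Replace R2 and R3 with their parallel equivalent so the circuit becomes R1 in series with R_p.
R_p = (38.8×270)/(38.8+270) = 33.92 Ω
R_total = 120 + 33.92 = 153.9 Ω
I = V / R_total = 77.4 / 153.9 = 0.5028 A
Voltage across the parallel pair: V_p = I × R_p = 0.5028 × 33.92 = 17.06 V
R2 is across V_p, so use P = V²/R for that branch.
P_R2 = (17.06)² / 38.8 = 7.500 W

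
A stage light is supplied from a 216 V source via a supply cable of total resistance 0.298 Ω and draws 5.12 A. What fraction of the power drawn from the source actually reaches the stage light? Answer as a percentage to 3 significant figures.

The supply cable carries the full 5.12 A.
P_line = I² R_line = (5.120)² × 0.298 = 7.812 W
P_source = V I = 216 × 5.120 = 1106 W; P_load = 1098 W
η = P_load / P_source = 1098 / 1106 = 0.9929

99.3 %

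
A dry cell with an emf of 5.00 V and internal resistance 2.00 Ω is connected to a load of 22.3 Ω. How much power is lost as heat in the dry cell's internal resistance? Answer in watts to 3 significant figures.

0.0847 W

Internal loss is I²r, with I set by the total series resistance r+R.
I = ε / (r + R) = 5.00 / (2.00 + 22.3) = 0.2058 A
P_int = I² r = (0.2058)² × 2.00 = 0.08468 W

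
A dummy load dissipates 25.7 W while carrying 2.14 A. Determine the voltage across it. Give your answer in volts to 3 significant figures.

12.0 V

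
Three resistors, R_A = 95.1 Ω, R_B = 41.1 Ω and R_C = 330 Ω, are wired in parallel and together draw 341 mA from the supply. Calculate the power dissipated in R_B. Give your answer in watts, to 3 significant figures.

1.97 W

Only the total current is stated, so first find the parallel equivalent to get the voltage across the combination.
1/R_eq = 1/95.1 + 1/41.1 + 1/330 ⇒ R_eq = 26.40 Ω
V = I_total × R_eq = 0.3410 × 26.40 = 9.003 V
P_R_B = V² / R_B = (9.003)² / 41.1 = 1.972 W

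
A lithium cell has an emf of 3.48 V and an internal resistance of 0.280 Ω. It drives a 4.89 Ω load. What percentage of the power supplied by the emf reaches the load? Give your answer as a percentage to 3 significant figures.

94.6 %

The source delivers εI, of which I²R reaches the load and I²r is lost; since I is common, η = R/(R+r).
η = R / (R + r) = 4.89 / (4.89 + 0.280) = 0.9458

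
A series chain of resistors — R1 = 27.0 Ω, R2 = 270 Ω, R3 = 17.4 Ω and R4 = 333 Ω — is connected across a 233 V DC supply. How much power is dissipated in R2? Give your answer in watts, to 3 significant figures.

Since the resistors are in series they all carry the loop current I = V/R_total; the power in any one is I²R.
R_total = 27.0 + 270 + 17.4 + 333 = 647.4 Ω
I = V / R_total = 233 / 647.4 = 0.3599 A
P_R2 = I² × R2 = (0.3599)² × 270 = 34.97 W

35.0 W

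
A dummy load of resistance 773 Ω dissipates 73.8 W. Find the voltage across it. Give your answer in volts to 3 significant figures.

239 V

The two known quantities fix the third via V = √(P R).
V = √(73.8 × 773) = 238.8 V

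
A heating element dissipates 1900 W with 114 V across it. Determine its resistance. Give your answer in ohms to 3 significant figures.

The two known quantities fix the third via R = V² / P.
R = (114)² / 1900 = 6.840 Ω

6.84 Ω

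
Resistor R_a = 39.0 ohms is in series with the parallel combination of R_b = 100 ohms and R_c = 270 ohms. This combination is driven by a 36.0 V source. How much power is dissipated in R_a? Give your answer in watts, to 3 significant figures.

4.03 W

First combine the parallel branches into one equivalent R_p, then R_a + R_p is a series pair.
R_p = (100×270)/(100+270) = 72.97 Ω
R_total = 39.0 + 72.97 = 112.0 Ω
I = V / R_total = 36.0 / 112.0 = 0.3215 A
The full supply current passes through R_a: P = I²R.
P_R_a = (0.3215)² × 39.0 = 4.031 W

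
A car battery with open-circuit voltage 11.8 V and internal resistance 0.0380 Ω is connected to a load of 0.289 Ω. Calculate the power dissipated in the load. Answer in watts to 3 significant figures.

Find the circuit current first, then P = I²R for the load (series elements share I).
I = ε / (r + R) = 11.8 / (0.0380 + 0.289) = 36.09 A
P_load = I² R = (36.09)² × 0.289 = 376.3 W

376 W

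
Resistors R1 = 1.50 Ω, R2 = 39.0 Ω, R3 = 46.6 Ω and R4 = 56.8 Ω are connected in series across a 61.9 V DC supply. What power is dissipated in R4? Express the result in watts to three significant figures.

In a series string the same current flows through every resistor — find that current, then P = I²R for the one we want.
R_total = 1.50 + 39.0 + 46.6 + 56.8 = 143.9 Ω
I = V / R_total = 61.9 / 143.9 = 0.4302 A
P_R4 = I² × R4 = (0.4302)² × 56.8 = 10.51 W

10.5 W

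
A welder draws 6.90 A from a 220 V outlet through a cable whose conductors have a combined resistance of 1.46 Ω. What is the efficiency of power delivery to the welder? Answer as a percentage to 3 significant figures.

95.4 %

The cable carries the full 6.90 A.
P_line = I² R_line = (6.900)² × 1.46 = 69.51 W
P_source = V I = 220 × 6.900 = 1518 W; P_load = 1448 W
η = P_load / P_source = 1448 / 1518 = 0.9542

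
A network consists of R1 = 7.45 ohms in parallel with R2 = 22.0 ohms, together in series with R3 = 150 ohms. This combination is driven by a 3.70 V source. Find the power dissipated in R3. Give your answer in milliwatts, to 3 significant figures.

Combine R1 and R2 into their parallel equivalent first, reducing the network to two series resistors.
R_p = (7.45×22.0)/(7.45+22.0) = 5.565 Ω
R_total = R_p + 150 = 5.565 + 150 = 155.6 Ω
I = V / R_total = 3.70 / 155.6 = 0.02378 A
All the supply current flows through R3; use P = I²R3.
P_R3 = (0.02378)² × 150 = 0.08485 W

84.9 mW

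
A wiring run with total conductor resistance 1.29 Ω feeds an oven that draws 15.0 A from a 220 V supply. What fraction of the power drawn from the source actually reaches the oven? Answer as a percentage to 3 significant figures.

The wiring run carries the full 15.0 A.
P_line = I² R_line = (15.00)² × 1.29 = 290.2 W
P_source = V I = 220 × 15.00 = 3300 W; P_load = 3010 W
η = P_load / P_source = 3010 / 3300 = 0.9120

91.2 %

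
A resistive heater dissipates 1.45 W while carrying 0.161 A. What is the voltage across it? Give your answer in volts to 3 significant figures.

9.01 V

The two known quantities fix the third via V = P / I.
V = 1.45 / 0.1610 = 9.006 V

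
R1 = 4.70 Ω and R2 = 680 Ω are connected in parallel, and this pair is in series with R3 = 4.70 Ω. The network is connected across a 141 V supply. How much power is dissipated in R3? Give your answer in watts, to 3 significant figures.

Combine R1 and R2 into their parallel equivalent first, reducing the network to two series resistors.
R_p = (4.70×680)/(4.70+680) = 4.668 Ω
R_total = R_p + 4.70 = 4.668 + 4.70 = 9.368 Ω
I = V / R_total = 141 / 9.368 = 15.05 A
R3 carries the full series current, so P = I²R.
P_R3 = (15.05)² × 4.70 = 1065 W

1060 W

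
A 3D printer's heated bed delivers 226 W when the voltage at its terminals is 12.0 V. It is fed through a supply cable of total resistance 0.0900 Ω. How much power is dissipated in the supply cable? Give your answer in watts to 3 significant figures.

31.9 W

The supply cable is a series resistance carrying the load current; its dissipation is I²R_line.
I = P / V = 226 / 12.0 = 18.83 A through the supply cable.
P_line = I² R_line = (18.83)² × 0.0900 = 31.92 W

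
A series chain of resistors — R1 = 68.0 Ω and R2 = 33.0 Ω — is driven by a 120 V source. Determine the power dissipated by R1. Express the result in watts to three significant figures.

96.0 W

Every series element carries the same I. Get I from the total resistance, then P = I² × R1.
R_total = 68.0 + 33.0 = 101.0 Ω
I = V / R_total = 120 / 101.0 = 1.188 A
P_R1 = I² × R1 = (1.188)² × 68.0 = 95.99 W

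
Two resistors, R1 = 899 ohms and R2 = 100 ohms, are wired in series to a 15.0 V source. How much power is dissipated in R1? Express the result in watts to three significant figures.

Since the resistors are in series they all carry the loop current I = V/R_total; the power in any one is I²R.
R_total = 899 + 100 = 999.0 Ω
I = V / R_total = 15.0 / 999.0 = 0.01502 A
P_R1 = I² × R1 = (0.01502)² × 899 = 0.2027 W

0.203 W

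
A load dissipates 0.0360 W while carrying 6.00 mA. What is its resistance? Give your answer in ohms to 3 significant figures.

The two known quantities fix the third via R = P / I².
R = 0.0360 / (0.006000)² = 1000 Ω

1000 Ω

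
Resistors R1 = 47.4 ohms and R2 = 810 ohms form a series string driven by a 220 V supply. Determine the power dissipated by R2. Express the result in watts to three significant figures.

53.3 W

Series elements share the same current, so find I first, then use P = I²R.
R_total = 47.4 + 810 = 857.4 Ω
I = V / R_total = 220 / 857.4 = 0.2566 A
P_R2 = I² × R2 = (0.2566)² × 810 = 53.33 W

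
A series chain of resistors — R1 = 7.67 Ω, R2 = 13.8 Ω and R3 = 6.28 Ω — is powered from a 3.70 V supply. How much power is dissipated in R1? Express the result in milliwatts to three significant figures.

The current is common to all series resistors; compute it, then apply P = I²R for the target.
R_total = 7.67 + 13.8 + 6.28 = 27.75 Ω
I = V / R_total = 3.70 / 27.75 = 0.1333 A
P_R1 = I² × R1 = (0.1333)² × 7.67 = 0.1364 W

136 mW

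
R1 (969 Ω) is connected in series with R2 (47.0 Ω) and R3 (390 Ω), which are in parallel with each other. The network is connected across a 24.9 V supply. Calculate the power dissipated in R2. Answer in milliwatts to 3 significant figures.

Reduce the parallel pair to R_p first; the network is then a simple series string.
R_p = (47.0×390)/(47.0+390) = 41.95 Ω
R_total = 969 + 41.95 = 1011 Ω
I = V / R_total = 24.9 / 1011 = 0.02463 A
Voltage across the parallel pair: V_p = I × R_p = 0.02463 × 41.95 = 1.033 V
R2 is across V_p, so use P = V²/R for that branch.
P_R2 = (1.033)² / 47.0 = 0.02271 W

22.7 mW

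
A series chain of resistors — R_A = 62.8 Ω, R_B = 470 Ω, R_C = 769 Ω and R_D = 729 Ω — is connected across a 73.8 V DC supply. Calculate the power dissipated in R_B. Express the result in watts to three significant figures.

The current is common to all series resistors; compute it, then apply P = I²R for the target.
R_total = 62.8 + 470 + 769 + 729 = 2031 Ω
I = V / R_total = 73.8 / 2031 = 0.03634 A
P_R_B = I² × R_B = (0.03634)² × 470 = 0.6207 W

0.621 W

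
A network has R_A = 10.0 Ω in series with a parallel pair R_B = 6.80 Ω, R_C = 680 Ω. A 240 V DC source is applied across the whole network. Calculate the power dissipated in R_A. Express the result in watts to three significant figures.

Collapse R_B‖R_C to a single equivalent, reducing the network to two series elements.
R_p = (6.80×680)/(6.80+680) = 6.733 Ω
R_total = 10.0 + 6.733 = 16.73 Ω
I = V / R_total = 240 / 16.73 = 14.34 A
The full supply current passes through R_A: P = I²R.
P_R_A = (14.34)² × 10.0 = 2057 W

2060 W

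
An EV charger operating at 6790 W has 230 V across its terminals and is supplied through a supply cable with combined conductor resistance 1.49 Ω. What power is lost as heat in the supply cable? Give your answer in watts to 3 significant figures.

1300 W

Line loss is just I²R for the cable — we know both I and R_line directly.
I = P / V = 6790 / 230 = 29.52 A through the supply cable.
P_line = I² R_line = (29.52)² × 1.49 = 1299 W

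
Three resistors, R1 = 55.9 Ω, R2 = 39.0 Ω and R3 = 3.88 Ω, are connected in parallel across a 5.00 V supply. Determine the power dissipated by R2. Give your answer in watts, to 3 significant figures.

0.641 W

The supply voltage appears across each parallel branch — just use P = V²/R2.
P_R2 = V² / R2 = (5.00)² / 39.0 Ω = 0.6410 W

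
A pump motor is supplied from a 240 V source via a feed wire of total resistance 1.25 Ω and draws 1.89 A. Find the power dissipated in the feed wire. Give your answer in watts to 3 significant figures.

The feed wire and load are in series, so the same current flows in both; the loss is I²R_line.
The feed wire carries the full 1.89 A.
P_line = I² R_line = (1.890)² × 1.25 = 4.465 W

4.47 W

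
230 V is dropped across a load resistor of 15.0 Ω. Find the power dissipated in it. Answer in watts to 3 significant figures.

3530 W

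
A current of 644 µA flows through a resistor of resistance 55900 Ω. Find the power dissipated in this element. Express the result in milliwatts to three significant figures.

23.2 mW

The current through and the resistance of the element are both given; use P = I²R.
P = (0.0006440 A)² × 55900 Ω = 0.02318 W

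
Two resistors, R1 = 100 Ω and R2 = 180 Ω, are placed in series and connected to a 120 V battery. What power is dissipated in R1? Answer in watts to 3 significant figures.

Every series element carries the same I. Get I from the total resistance, then P = I² × R1.
R_total = 100 + 180 = 280.0 Ω
I = V / R_total = 120 / 280.0 = 0.4286 A
P_R1 = I² × R1 = (0.4286)² × 100 = 18.37 W

18.4 W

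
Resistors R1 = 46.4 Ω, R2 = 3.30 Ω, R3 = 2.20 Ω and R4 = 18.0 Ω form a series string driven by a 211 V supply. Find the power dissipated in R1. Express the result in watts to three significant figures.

423 W

In a series string the same current flows through every resistor — find that current, then P = I²R for the one we want.
R_total = 46.4 + 3.30 + 2.20 + 18.0 = 69.90 Ω
I = V / R_total = 211 / 69.90 = 3.019 A
P_R1 = I² × R1 = (3.019)² × 46.4 = 422.8 W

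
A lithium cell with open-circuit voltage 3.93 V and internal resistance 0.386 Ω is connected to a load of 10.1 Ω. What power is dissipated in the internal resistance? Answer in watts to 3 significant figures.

0.0542 W

The internal resistance carries the same current as the load; P_int = I²r.
I = ε / (r + R) = 3.93 / (0.386 + 10.1) = 0.3748 A
P_int = I² r = (0.3748)² × 0.386 = 0.05422 W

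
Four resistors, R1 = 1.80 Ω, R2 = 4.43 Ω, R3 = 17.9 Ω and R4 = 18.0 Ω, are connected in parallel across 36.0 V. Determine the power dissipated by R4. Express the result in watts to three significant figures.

72.0 W

The supply voltage appears across each parallel branch — just use P = V²/R4.
P_R4 = V² / R4 = (36.0)² / 18.0 Ω = 72.00 W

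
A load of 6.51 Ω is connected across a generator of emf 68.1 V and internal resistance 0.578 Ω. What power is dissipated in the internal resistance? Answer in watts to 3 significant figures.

The internal resistance carries the same current as the load; P_int = I²r.
I = ε / (r + R) = 68.1 / (0.578 + 6.51) = 9.608 A
P_int = I² r = (9.608)² × 0.578 = 53.35 W

53.4 W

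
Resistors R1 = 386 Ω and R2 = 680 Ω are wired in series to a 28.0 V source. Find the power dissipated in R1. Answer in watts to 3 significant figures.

Since the resistors are in series they all carry the loop current I = V/R_total; the power in any one is I²R.
R_total = 386 + 680 = 1066 Ω
I = V / R_total = 28.0 / 1066 = 0.02627 A
P_R1 = I² × R1 = (0.02627)² × 386 = 0.2663 W

0.266 W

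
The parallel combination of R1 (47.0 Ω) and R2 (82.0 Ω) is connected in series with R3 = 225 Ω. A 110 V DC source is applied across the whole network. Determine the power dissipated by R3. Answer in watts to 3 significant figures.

Combine R1 and R2 into their parallel equivalent first, reducing the network to two series resistors.
R_p = (47.0×82.0)/(47.0+82.0) = 29.88 Ω
R_total = R_p + 225 = 29.88 + 225 = 254.9 Ω
I = V / R_total = 110 / 254.9 = 0.4316 A
R3 is the series element, so its power is I²R.
P_R3 = (0.4316)² × 225 = 41.91 W

41.9 W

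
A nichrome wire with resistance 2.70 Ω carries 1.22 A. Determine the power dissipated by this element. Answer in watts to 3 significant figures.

4.02 W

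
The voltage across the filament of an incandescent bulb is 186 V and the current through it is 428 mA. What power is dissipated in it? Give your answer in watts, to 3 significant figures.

Both the voltage across and the current through the element are known, so P = V I applies directly.
P = 186 V × 0.4280 A = 79.61 W

79.6 W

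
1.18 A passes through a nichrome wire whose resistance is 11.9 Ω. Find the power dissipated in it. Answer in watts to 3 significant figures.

16.6 W

Current and resistance are given, so P = I²R is the direct form.
P = (1.180 A)² × 11.9 Ω = 16.57 W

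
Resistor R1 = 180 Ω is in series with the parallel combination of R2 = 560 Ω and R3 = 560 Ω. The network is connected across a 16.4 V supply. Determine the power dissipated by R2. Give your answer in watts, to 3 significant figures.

0.178 W

First combine the parallel branches into one equivalent R_p, then R1 + R_p is a series pair.
R_p = (560×560)/(560+560) = 280.0 Ω
R_total = 180 + 280.0 = 460.0 Ω
I = V / R_total = 16.4 / 460.0 = 0.03565 A
Voltage across the parallel pair: V_p = I × R_p = 0.03565 × 280.0 = 9.983 V
R2 sees V_p directly, so P = V_p² / R2.
P_R2 = (9.983)² / 560 = 0.1780 W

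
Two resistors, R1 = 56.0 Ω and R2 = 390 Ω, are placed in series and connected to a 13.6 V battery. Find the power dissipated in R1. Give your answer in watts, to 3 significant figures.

Every series element carries the same I. Get I from the total resistance, then P = I² × R1.
R_total = 56.0 + 390 = 446.0 Ω
I = V / R_total = 13.6 / 446.0 = 0.03049 A
P_R1 = I² × R1 = (0.03049)² × 56.0 = 0.05207 W

0.0521 W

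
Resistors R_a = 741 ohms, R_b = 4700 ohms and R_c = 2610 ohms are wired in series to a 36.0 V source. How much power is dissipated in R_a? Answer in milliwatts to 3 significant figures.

Every series element carries the same I. Get I from the total resistance, then P = I² × R_a.
R_total = 741 + 4700 + 2610 = 8051 Ω
I = V / R_total = 36.0 / 8051 = 0.004471 A
P_R_a = I² × R_a = (0.004471)² × 741 = 0.01482 W

14.8 mW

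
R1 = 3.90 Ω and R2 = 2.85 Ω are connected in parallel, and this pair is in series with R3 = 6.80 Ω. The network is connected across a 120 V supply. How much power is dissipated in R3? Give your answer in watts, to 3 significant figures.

Collapse the R1‖R2 pair into one equivalent R_p; then R_p and R3 form a series string.
R_p = (3.90×2.85)/(3.90+2.85) = 1.647 Ω
R_total = R_p + 6.80 = 1.647 + 6.80 = 8.447 Ω
I = V / R_total = 120 / 8.447 = 14.21 A
All the supply current flows through R3; use P = I²R3.
P_R3 = (14.21)² × 6.80 = 1372 W

1370 W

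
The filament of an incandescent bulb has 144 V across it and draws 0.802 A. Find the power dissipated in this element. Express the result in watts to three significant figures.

115 W

With V and I both given, power follows immediately from P = V I.
P = 144 V × 0.8020 A = 115.5 W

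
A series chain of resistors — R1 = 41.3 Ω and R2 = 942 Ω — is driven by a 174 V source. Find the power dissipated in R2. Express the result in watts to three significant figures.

Series elements share the same current, so find I first, then use P = I²R.
R_total = 41.3 + 942 = 983.3 Ω
I = V / R_total = 174 / 983.3 = 0.1770 A
P_R2 = I² × R2 = (0.1770)² × 942 = 29.50 W

29.5 W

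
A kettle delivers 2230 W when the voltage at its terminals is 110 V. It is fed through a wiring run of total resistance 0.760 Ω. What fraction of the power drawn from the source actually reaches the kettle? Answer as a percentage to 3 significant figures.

I = P / V = 2230 / 110 = 20.27 A through the wiring run.
P_line = I² R_line = (20.27)² × 0.760 = 312.3 W
P_source = P_load + P_line = 2230 + 312.3 = 2542 W
η = P_load / P_source = 2230 / 2542 = 0.8771

87.7 %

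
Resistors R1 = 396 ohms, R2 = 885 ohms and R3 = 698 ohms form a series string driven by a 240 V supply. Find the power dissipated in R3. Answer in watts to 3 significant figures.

10.3 W

Series elements share the same current, so find I first, then use P = I²R.
R_total = 396 + 885 + 698 = 1979 Ω
I = V / R_total = 240 / 1979 = 0.1213 A
P_R3 = I² × R3 = (0.1213)² × 698 = 10.27 W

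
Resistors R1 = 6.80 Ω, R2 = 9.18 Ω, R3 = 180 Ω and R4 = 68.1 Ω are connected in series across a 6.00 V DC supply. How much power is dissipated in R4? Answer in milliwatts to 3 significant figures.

35.2 mW

In a series string the same current flows through every resistor — find that current, then P = I²R for the one we want.
R_total = 6.80 + 9.18 + 180 + 68.1 = 264.1 Ω
I = V / R_total = 6.00 / 264.1 = 0.02272 A
P_R4 = I² × R4 = (0.02272)² × 68.1 = 0.03515 W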